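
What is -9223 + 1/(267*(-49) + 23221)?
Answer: -93502773/10138 ≈ -9223.0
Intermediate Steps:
-9223 + 1/(267*(-49) + 23221) = -9223 + 1/(-13083 + 23221) = -9223 + 1/10138 = -93502773/10138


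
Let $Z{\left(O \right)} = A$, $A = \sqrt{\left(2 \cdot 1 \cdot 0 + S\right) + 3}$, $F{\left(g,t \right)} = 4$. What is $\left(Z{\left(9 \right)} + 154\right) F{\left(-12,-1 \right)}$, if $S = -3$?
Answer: $616$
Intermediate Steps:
$A = 0$ ($A = \sqrt{\left(2 \cdot 1 \cdot 0 - 3\right) + 3} = \sqrt{\left(2 \cdot 0 - 3\right) + 3} = \sqrt{\left(0 - 3\right) + 3} = \sqrt{-3 + 3} = \sqrt{0} = 0$)
$Z{\left(O \right)} = 0$
$\left(Z{\left(9 \right)} + 154\right) F{\left(-12,-1 \right)} = \left(0 + 154\right) 4 = 154 \cdot 4 = 616$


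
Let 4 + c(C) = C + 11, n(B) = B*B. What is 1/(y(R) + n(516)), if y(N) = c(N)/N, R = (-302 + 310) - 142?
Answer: 134/35678431 ≈ 3.7558e-6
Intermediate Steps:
n(B) = B²
c(C) = 7 + C (c(C) = -4 + (C + 11) = -4 + (11 + C) = 7 + C)
R = -134 (R = 8 - 142 = -134)
y(N) = (7 + N)/N
1/(y(R) + n(516)) = 1/((7 - 134)/(-134) + 516²) = 1/(-1/134*(-127) + 266256) = 1/(127/134 + 266256) = 1/(35678431/134) = 134/35678431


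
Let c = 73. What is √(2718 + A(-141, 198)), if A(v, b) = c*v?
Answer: 5*I*√303 ≈ 87.034*I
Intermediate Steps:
A(v, b) = 73*v
√(2718 + A(-141, 198)) = √(2718 + 73*(-141)) = √(2718 - 10293) = √(-7575) = 5*I*√303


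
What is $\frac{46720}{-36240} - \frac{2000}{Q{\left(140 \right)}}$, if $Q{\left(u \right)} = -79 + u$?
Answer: $- \frac{941624}{27633} \approx -34.076$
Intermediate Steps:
$\frac{46720}{-36240} - \frac{2000}{Q{\left(140 \right)}} = \frac{46720}{-36240} - \frac{2000}{-79 + 140} = 46720 \left(- \frac{1}{36240}\right) - \frac{2000}{61} = - \frac{584}{453} - \frac{2000}{61} = - \frac{941624}{27633}$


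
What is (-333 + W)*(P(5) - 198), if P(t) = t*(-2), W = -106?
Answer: 91312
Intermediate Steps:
P(t) = -2*t
(-333 + W)*(P(5) - 198) = (-333 - 106)*(-2*5 - 198) = -439*(-10 - 198) = -439*(-208) = 91312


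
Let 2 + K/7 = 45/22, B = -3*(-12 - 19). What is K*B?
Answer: 651/22 ≈ 29.591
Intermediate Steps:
B = 93 (B = -3*(-31) = 93)
K = 7/22 (K = -14 + 7*(45/22) = -14 + 315/22 = 7/22 ≈ 0.31818)
K*B = (7/22)*93 = 651/22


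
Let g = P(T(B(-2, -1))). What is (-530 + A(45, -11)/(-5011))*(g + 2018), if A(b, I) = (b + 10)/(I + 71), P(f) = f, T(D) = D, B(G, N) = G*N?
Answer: -16094335355/15033 ≈ -1.0706e+6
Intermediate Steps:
g = 2 (g = -2*(-1) = 2)
A(b, I) = (10 + b)/(71 + I)
(-530 + A(45, -11)/(-5011))*(g + 2018) = (-530 + ((10 + 45)/(71 - 11))/(-5011))*(2 + 2018) = (-530 + (55/60)*(-1/5011))*2020 = (-530 + ((1/60)*55)*(-1/5011))*2020 = (-530 + (11/12)*(-1/5011))*2020 = (-530 - 11/60132)*2020 = -31869971/60132*2020 = -16094335355/15033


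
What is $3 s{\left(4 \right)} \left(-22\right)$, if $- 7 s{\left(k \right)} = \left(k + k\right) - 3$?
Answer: $\frac{330}{7} \approx 47.143$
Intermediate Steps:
$s{\left(k \right)} = \frac{3}{7} - \frac{2 k}{7}$ ($s{\left(k \right)} = - \frac{\left(k + k\right) - 3}{7} = - \frac{2 k - 3}{7} = - \frac{-3 + 2 k}{7} = \frac{3}{7} - \frac{2 k}{7}$)
$3 s{\left(4 \right)} \left(-22\right) = 3 \left(\frac{3}{7} - \frac{8}{7}\right) \left(-22\right) = 3 \left(- \frac{5}{7}\right) \left(-22\right) = \left(- \frac{15}{7}\right) \left(-22\right) = \frac{330}{7}$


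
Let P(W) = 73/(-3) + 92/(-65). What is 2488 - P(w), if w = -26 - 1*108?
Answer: 490181/195 ≈ 2513.8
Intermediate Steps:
w = -134 (w = -26 - 108 = -134)
P(W) = -5021/195 (P(W) = 73*(-⅓) + 92*(-1/65) = -73/3 - 92/65 = -5021/195)
2488 - P(w) = 2488 - 1*(-5021/195) = 2488 + 5021/195 = 490181/195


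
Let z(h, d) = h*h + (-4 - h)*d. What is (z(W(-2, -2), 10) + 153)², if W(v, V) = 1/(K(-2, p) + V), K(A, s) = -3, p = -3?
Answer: 8271376/625 ≈ 13234.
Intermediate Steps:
W(v, V) = 1/(-3 + V)
z(h, d) = h² + d*(-4 - h)
(z(W(-2, -2), 10) + 153)² = (((1/(-3 - 2))² - 4*10 - 1*10/(-3 - 2)) + 153)² = (((1/(-5))² - 40 - 1*10/(-5)) + 153)² = (((-⅕)² - 40 - 1*10*(-⅕)) + 153)² = ((1/25 - 40 + 2) + 153)² = (-949/25 + 153)² = (2876/25)² = 8271376/625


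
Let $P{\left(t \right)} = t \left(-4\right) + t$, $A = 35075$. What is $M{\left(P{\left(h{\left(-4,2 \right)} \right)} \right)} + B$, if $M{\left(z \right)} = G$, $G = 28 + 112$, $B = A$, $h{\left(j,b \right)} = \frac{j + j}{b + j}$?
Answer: $35215$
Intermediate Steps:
$h{\left(j,b \right)} = \frac{2 j}{b + j}$
$P{\left(t \right)} = - 3 t$ ($P{\left(t \right)} = - 4 t + t = - 3 t$)
$B = 35075$
$G = 140$
$M{\left(z \right)} = 140$
$M{\left(P{\left(h{\left(-4,2 \right)} \right)} \right)} + B = 140 + 35075 = 35215$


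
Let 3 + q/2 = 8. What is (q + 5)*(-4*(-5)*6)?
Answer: 1800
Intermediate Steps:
q = 10 (q = -6 + 2*8 = -6 + 16 = 10)
(q + 5)*(-4*(-5)*6) = (10 + 5)*(-4*(-5)*6) = 15*(20*6) = 15*120 = 1800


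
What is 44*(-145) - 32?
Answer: -6412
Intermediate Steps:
44*(-145) - 32 = -6380 - 32 = -6412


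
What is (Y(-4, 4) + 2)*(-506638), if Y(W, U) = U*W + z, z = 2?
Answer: 6079656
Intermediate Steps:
Y(W, U) = 2 + U*W (Y(W, U) = U*W + 2 = 2 + U*W)
(Y(-4, 4) + 2)*(-506638) = ((2 + 4*(-4)) + 2)*(-506638) = ((2 - 16) + 2)*(-506638) = (-14 + 2)*(-506638) = -12*(-506638) = 6079656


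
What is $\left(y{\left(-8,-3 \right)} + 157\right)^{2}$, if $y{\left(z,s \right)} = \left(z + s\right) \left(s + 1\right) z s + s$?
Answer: $465124$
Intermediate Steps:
$y{\left(z,s \right)} = s + s z \left(1 + s\right) \left(s + z\right)$ ($y{\left(z,s \right)} = \left(s + z\right) \left(1 + s\right) z s + s = \left(1 + s\right) \left(s + z\right) z s + s = z \left(1 + s\right) \left(s + z\right) s + s = s z \left(1 + s\right) \left(s + z\right) + s = s + s z \left(1 + s\right) \left(s + z\right)$)
$\left(y{\left(-8,-3 \right)} + 157\right)^{2} = \left(- 3 \left(1 + \left(-8\right)^{2} - -24 - 3 \left(-8\right)^{2} - 8 \left(-3\right)^{2}\right) + 157\right)^{2} = \left(- 3 \left(1 + 64 + 24 - 192 - 72\right) + 157\right)^{2} = \left(\left(-3\right) \left(-175\right) + 157\right)^{2} = \left(525 + 157\right)^{2} = 682^{2} = 465124$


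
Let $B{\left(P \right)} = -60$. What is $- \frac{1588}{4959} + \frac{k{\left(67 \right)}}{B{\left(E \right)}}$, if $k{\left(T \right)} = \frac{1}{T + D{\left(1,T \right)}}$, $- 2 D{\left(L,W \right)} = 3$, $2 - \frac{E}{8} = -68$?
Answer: $- \frac{2081933}{6496290} \approx -0.32048$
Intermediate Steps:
$E = 560$ ($E = 16 - -544 = 16 + 544 = 560$)
$D{\left(L,W \right)} = - \frac{3}{2}$ ($D{\left(L,W \right)} = \left(- \frac{1}{2}\right) 3 = - \frac{3}{2}$)
$k{\left(T \right)} = \frac{1}{- \frac{3}{2} + T}$ ($k{\left(T \right)} = \frac{1}{T - \frac{3}{2}} = \frac{1}{- \frac{3}{2} + T}$)
$- \frac{1588}{4959} + \frac{k{\left(67 \right)}}{B{\left(E \right)}} = - \frac{1588}{4959} + \frac{2 \frac{1}{-3 + 2 \cdot 67}}{-60} = \left(-1588\right) \frac{1}{4959} + \frac{2}{-3 + 134} \left(- \frac{1}{60}\right) = - \frac{1588}{4959} + \frac{2}{131} \left(- \frac{1}{60}\right) = - \frac{1588}{4959} - \frac{1}{3930} = - \frac{2081933}{6496290}$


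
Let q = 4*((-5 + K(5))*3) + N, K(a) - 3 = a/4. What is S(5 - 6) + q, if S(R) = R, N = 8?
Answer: -2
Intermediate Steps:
K(a) = 3 + a/4
q = -1 (q = 4*((-5 + (3 + (¼)*5))*3) + 8 = 4*((-5 + (3 + 5/4))*3) + 8 = 4*((-5 + 17/4)*3) + 8 = 4*(-¾*3) + 8 = 4*(-9/4) + 8 = -9 + 8 = -1)
S(5 - 6) + q = (5 - 6) - 1 = -1 - 1 = -2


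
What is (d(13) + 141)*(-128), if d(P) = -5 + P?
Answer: -19072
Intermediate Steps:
(d(13) + 141)*(-128) = ((-5 + 13) + 141)*(-128) = (8 + 141)*(-128) = 149*(-128) = -19072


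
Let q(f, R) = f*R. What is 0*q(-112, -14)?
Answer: 0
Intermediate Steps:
q(f, R) = R*f
0*q(-112, -14) = 0*(-14*(-112)) = 0*1568 = 0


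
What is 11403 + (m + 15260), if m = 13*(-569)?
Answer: 19266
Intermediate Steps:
m = -7397
11403 + (m + 15260) = 11403 + (-7397 + 15260) = 11403 + 7863 = 19266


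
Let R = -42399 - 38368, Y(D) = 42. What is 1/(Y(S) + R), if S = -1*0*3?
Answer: -1/80725 ≈ -1.2388e-5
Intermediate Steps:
S = 0 (S = 0*3 = 0)
R = -80767
1/(Y(S) + R) = 1/(42 - 80767) = 1/(-80725) = -1/80725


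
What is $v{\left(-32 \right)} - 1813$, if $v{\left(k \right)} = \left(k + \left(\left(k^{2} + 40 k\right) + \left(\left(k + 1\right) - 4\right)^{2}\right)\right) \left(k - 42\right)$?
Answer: $-71151$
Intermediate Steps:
$v{\left(k \right)} = \left(-42 + k\right) \left(k^{2} + \left(-3 + k\right)^{2} + 41 k\right)$ ($v{\left(k \right)} = \left(k + \left(\left(k^{2} + 40 k\right) + \left(\left(1 + k\right) - 4\right)^{2}\right)\right) \left(-42 + k\right) = \left(k + \left(\left(k^{2} + 40 k\right) + \left(-3 + k\right)^{2}\right)\right) \left(-42 + k\right) = \left(k + \left(k^{2} + \left(-3 + k\right)^{2} + 40 k\right)\right) \left(-42 + k\right) = \left(k^{2} + \left(-3 + k\right)^{2} + 41 k\right) \left(-42 + k\right) = \left(-42 + k\right) \left(k^{2} + \left(-3 + k\right)^{2} + 41 k\right)$)
$v{\left(-32 \right)} - 1813 = \left(-378 - -46752 - 49 \left(-32\right)^{2} + 2 \left(-32\right)^{3}\right) - 1813 = \left(-378 + 46752 - 50176 + 2 \left(-32768\right)\right) - 1813 = \left(-378 + 46752 - 50176 - 65536\right) - 1813 = -69338 - 1813 = -71151$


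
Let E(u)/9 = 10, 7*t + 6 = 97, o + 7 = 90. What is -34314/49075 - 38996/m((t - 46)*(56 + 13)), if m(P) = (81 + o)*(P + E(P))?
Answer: -2598401263/4400408025 ≈ -0.59049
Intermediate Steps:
o = 83 (o = -7 + 90 = 83)
t = 13 (t = -6/7 + (⅐)*97 = -6/7 + 97/7 = 13)
E(u) = 90 (E(u) = 9*10 = 90)
m(P) = 14760 + 164*P (m(P) = (81 + 83)*(P + 90) = 164*(90 + P) = 14760 + 164*P)
-34314/49075 - 38996/m((t - 46)*(56 + 13)) = -34314/49075 - 38996/(14760 + 164*((13 - 46)*(56 + 13))) = -34314*1/49075 - 38996/(14760 + 164*(-33*69)) = -34314/49075 - 38996/(14760 + 164*(-2277)) = -34314/49075 - 38996/(14760 - 373428) = -34314/49075 - 38996/(-358668) = -34314/49075 - 38996*(-1/358668) = -34314/49075 + 9749/89667 = -2598401263/4400408025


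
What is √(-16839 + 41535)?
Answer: 42*√14 ≈ 157.15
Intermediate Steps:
√(-16839 + 41535) = √24696 = 42*√14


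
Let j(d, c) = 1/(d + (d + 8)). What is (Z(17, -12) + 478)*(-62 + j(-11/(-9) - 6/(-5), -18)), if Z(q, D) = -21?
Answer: -16356487/578 ≈ -28298.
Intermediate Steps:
j(d, c) = 1/(8 + 2*d) (j(d, c) = 1/(d + (8 + d)) = 1/(8 + 2*d))
(Z(17, -12) + 478)*(-62 + j(-11/(-9) - 6/(-5), -18)) = (-21 + 478)*(-62 + 1/(2*(4 + (-11/(-9) - 6/(-5))))) = 457*(-62 + 1/(2*(4 + (-11*(-⅑) - 6*(-⅕))))) = 457*(-62 + 1/(2*(4 + (11/9 + 6/5)))) = 457*(-62 + 1/(2*(4 + 109/45))) = 457*(-62 + 1/(2*(289/45))) = 457*(-62 + (½)*(45/289)) = 457*(-62 + 45/578) = 457*(-35791/578) = -16356487/578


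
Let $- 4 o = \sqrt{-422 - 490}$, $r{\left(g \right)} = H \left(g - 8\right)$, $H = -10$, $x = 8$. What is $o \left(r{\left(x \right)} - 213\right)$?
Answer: $213 i \sqrt{57} \approx 1608.1 i$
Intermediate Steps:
$r{\left(g \right)} = 80 - 10 g$ ($r{\left(g \right)} = - 10 \left(g - 8\right) = - 10 \left(-8 + g\right) = 80 - 10 g$)
$o = - i \sqrt{57}$ ($o = - \frac{\sqrt{-422 - 490}}{4} = - \frac{\sqrt{-912}}{4} = - \frac{4 i \sqrt{57}}{4} = - i \sqrt{57} \approx - 7.5498 i$)
$o \left(r{\left(x \right)} - 213\right) = - i \sqrt{57} \left(\left(80 - 80\right) - 213\right) = - i \sqrt{57} \left(0 - 213\right) = - i \sqrt{57} \left(-213\right) = 213 i \sqrt{57}$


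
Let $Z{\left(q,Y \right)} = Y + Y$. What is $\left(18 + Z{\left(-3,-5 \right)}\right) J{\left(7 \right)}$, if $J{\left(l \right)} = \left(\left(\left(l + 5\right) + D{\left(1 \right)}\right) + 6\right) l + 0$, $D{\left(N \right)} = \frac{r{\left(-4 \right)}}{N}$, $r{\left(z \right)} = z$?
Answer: $784$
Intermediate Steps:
$D{\left(N \right)} = - \frac{4}{N}$
$Z{\left(q,Y \right)} = 2 Y$
$J{\left(l \right)} = l \left(7 + l\right)$ ($J{\left(l \right)} = \left(\left(\left(l + 5\right) - \frac{4}{1}\right) + 6\right) l + 0 = \left(\left(\left(5 + l\right) - 4\right) + 6\right) l + 0 = \left(\left(1 + l\right) + 6\right) l + 0 = \left(7 + l\right) l + 0 = l \left(7 + l\right) + 0 = l \left(7 + l\right)$)
$\left(18 + Z{\left(-3,-5 \right)}\right) J{\left(7 \right)} = \left(18 + 2 \left(-5\right)\right) 7 \left(7 + 7\right) = \left(18 - 10\right) 7 \cdot 14 = 8 \cdot 98 = 784$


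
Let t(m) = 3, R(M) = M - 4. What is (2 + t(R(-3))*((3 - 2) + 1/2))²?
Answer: 169/4 ≈ 42.250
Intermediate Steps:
R(M) = -4 + M
(2 + t(R(-3))*((3 - 2) + 1/2))² = (2 + 3*((3 - 2) + 1/2))² = (2 + 3*(1 + ½))² = (2 + 3*(3/2))² = (2 + 9/2)² = (13/2)² = 169/4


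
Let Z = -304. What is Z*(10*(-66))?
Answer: 200640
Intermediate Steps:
Z*(10*(-66)) = -3040*(-66) = -304*(-660) = 200640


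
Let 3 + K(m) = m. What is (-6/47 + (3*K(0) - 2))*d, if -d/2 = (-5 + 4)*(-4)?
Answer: 4184/47 ≈ 89.021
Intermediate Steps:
K(m) = -3 + m
d = -8 (d = -2*(-5 + 4)*(-4) = -(-2)*(-4) = -2*4 = -8)
(-6/47 + (3*K(0) - 2))*d = (-6/47 + (3*(-3 + 0) - 2))*(-8) = (-6*1/47 + (3*(-3) - 2))*(-8) = (-6/47 + (-9 - 2))*(-8) = (-6/47 - 11)*(-8) = -523/47*(-8) = 4184/47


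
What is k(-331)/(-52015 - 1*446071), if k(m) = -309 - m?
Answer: -11/249043 ≈ -4.4169e-5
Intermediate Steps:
k(-331)/(-52015 - 1*446071) = (-309 - 1*(-331))/(-52015 - 1*446071) = (-309 + 331)/(-52015 - 446071) = 22/(-498086) = 22*(-1/498086) = -11/249043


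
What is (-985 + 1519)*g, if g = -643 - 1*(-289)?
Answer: -189036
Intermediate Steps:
g = -354 (g = -643 + 289 = -354)
(-985 + 1519)*g = (-985 + 1519)*(-354) = 534*(-354) = -189036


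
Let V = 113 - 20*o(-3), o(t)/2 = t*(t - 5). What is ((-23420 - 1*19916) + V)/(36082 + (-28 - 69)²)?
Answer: -44183/45491 ≈ -0.97125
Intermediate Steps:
o(t) = 2*t*(-5 + t) (o(t) = 2*(t*(t - 5)) = 2*(t*(-5 + t)) = 2*t*(-5 + t))
V = -847 (V = 113 - 40*(-3)*(-5 - 3) = 113 - 40*(-3)*(-8) = 113 - 20*48 = 113 - 960 = -847)
((-23420 - 1*19916) + V)/(36082 + (-28 - 69)²) = ((-23420 - 1*19916) - 847)/(36082 + (-28 - 69)²) = ((-23420 - 19916) - 847)/(36082 + (-97)²) = (-43336 - 847)/(36082 + 9409) = -44183/45491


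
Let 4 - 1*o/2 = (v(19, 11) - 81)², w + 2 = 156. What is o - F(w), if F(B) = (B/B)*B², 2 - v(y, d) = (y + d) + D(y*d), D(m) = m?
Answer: -225956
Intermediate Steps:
v(y, d) = 2 - d - y - d*y (v(y, d) = 2 - ((y + d) + y*d) = 2 - ((d + y) + d*y) = 2 - (d + y + d*y) = 2 + (-d - y - d*y) = 2 - d - y - d*y)
w = 154 (w = -2 + 156 = 154)
o = -202240 (o = 8 - 2*((2 - 1*11 - 1*19 - 1*11*19) - 81)² = 8 - 2*((2 - 11 - 19 - 209) - 81)² = 8 - 2*(-237 - 81)² = 8 - 2*(-318)² = 8 - 2*101124 = 8 - 202248 = -202240)
F(B) = B² (F(B) = 1*B² = B²)
o - F(w) = -202240 - 1*154² = -202240 - 1*23716 = -202240 - 23716 = -225956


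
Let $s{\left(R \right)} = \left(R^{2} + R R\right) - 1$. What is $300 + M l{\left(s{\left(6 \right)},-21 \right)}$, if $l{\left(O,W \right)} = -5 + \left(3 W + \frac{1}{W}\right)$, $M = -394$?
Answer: $\frac{569326}{21} \approx 27111.0$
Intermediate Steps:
$s{\left(R \right)} = -1 + 2 R^{2}$ ($s{\left(R \right)} = \left(R^{2} + R^{2}\right) - 1 = 2 R^{2} - 1 = -1 + 2 R^{2}$)
$l{\left(O,W \right)} = -5 + \frac{1}{W} + 3 W$ ($l{\left(O,W \right)} = -5 + \left(\frac{1}{W} + 3 W\right) = -5 + \frac{1}{W} + 3 W$)
$300 + M l{\left(s{\left(6 \right)},-21 \right)} = 300 - 394 \left(-5 + \frac{1}{-21} + 3 \left(-21\right)\right) = 300 - 394 \left(-5 - \frac{1}{21} - 63\right) = 300 - - \frac{563026}{21} = 300 + \frac{563026}{21} = \frac{569326}{21}$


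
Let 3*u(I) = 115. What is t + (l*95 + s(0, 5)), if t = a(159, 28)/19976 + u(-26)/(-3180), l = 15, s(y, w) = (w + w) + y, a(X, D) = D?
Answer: 6836685307/4764276 ≈ 1435.0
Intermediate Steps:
s(y, w) = y + 2*w (s(y, w) = 2*w + y = y + 2*w)
u(I) = 115/3 (u(I) = (⅓)*115 = 115/3)
t = -50753/4764276 (t = 28/19976 + (115/3)/(-3180) = 28*(1/19976) + (115/3)*(-1/3180) = 7/4994 - 23/1908 = -50753/4764276 ≈ -0.010653)
t + (l*95 + s(0, 5)) = -50753/4764276 + (15*95 + (0 + 2*5)) = -50753/4764276 + (1425 + (0 + 10)) = -50753/4764276 + (1425 + 10) = -50753/4764276 + 1435 = 6836685307/4764276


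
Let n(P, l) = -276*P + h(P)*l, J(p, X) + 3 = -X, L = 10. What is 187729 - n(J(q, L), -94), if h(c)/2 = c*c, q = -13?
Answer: 215913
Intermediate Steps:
h(c) = 2*c**2 (h(c) = 2*(c*c) = 2*c**2)
J(p, X) = -3 - X
n(P, l) = -276*P + 2*l*P**2 (n(P, l) = -276*P + (2*P**2)*l = -276*P + 2*l*P**2)
187729 - n(J(q, L), -94) = 187729 - 2*(-3 - 1*10)*(-138 + (-3 - 1*10)*(-94)) = 187729 - 2*(-3 - 10)*(-138 + (-3 - 10)*(-94)) = 187729 - 2*(-13)*(-138 - 13*(-94)) = 187729 - 2*(-13)*(-138 + 1222) = 187729 - 2*(-13)*1084 = 187729 - 1*(-28184) = 187729 + 28184 = 215913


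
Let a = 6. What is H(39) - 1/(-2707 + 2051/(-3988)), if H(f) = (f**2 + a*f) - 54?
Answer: 18366665455/10797567 ≈ 1701.0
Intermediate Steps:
H(f) = -54 + f**2 + 6*f (H(f) = (f**2 + 6*f) - 54 = -54 + f**2 + 6*f)
H(39) - 1/(-2707 + 2051/(-3988)) = (-54 + 39**2 + 6*39) - 1/(-2707 + 2051/(-3988)) = (-54 + 1521 + 234) - 1/(-2707 + 2051*(-1/3988)) = 1701 - 1/(-2707 - 2051/3988) = 1701 - 1/(-10797567/3988) = 1701 - 1*(-3988/10797567) = 1701 + 3988/10797567 = 18366665455/10797567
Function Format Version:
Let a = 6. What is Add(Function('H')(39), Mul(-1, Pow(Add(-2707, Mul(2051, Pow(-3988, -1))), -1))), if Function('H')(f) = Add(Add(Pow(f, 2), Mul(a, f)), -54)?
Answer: Rational(18366665455, 10797567) ≈ 1701.0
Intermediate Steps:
Function('H')(f) = Add(-54, Pow(f, 2), Mul(6, f)) (Function('H')(f) = Add(Add(Pow(f, 2), Mul(6, f)), -54) = Add(-54, Pow(f, 2), Mul(6, f)))
Add(Function('H')(39), Mul(-1, Pow(Add(-2707, Mul(2051, Pow(-3988, -1))), -1))) = Add(Add(-54, Pow(39, 2), Mul(6, 39)), Mul(-1, Pow(Add(-2707, Mul(2051, Pow(-3988, -1))), -1))) = Add(Add(-54, 1521, 234), Mul(-1, Pow(Add(-2707, Mul(2051, Rational(-1, 3988))), -1))) = Add(1701, Mul(-1, Pow(Add(-2707, Rational(-2051, 3988)), -1))) = Add(1701, Mul(-1, Pow(Rational(-10797567, 3988), -1))) = Add(1701, Mul(-1, Rational(-3988, 10797567))) = Add(1701, Rational(3988, 10797567)) = Rational(18366665455, 10797567)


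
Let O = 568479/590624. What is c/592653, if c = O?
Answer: 189493/116678361824 ≈ 1.6241e-6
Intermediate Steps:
O = 568479/590624 (O = 568479*(1/590624) = 568479/590624 ≈ 0.96251)
c = 568479/590624 ≈ 0.96251
c/592653 = (568479/590624)/592653 = (568479/590624)*(1/592653) = 189493/116678361824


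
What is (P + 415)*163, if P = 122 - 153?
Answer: 62592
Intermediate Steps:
P = -31
(P + 415)*163 = (-31 + 415)*163 = 384*163 = 62592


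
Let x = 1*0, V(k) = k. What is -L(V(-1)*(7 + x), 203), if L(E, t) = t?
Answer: -203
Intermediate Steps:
x = 0
-L(V(-1)*(7 + x), 203) = -1*203 = -203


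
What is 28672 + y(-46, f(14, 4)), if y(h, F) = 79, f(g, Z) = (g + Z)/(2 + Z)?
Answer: 28751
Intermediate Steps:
f(g, Z) = (Z + g)/(2 + Z)
28672 + y(-46, f(14, 4)) = 28672 + 79 = 28751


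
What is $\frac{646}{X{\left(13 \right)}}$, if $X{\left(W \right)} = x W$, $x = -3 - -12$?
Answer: $\frac{646}{117} \approx 5.5214$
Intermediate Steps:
$x = 9$ ($x = -3 + 12 = 9$)
$X{\left(W \right)} = 9 W$
$\frac{646}{X{\left(13 \right)}} = \frac{646}{9 \cdot 13} = \frac{646}{117}$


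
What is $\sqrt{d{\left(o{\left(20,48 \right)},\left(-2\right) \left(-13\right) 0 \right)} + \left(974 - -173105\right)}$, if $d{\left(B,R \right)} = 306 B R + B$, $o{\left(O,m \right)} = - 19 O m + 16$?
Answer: $\sqrt{155855} \approx 394.78$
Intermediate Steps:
$o{\left(O,m \right)} = 16 - 19 O m$ ($o{\left(O,m \right)} = - 19 O m + 16 = 16 - 19 O m$)
$d{\left(B,R \right)} = B + 306 B R$ ($d{\left(B,R \right)} = 306 B R + B = B + 306 B R$)
$\sqrt{d{\left(o{\left(20,48 \right)},\left(-2\right) \left(-13\right) 0 \right)} + \left(974 - -173105\right)} = \sqrt{\left(16 - 380 \cdot 48\right) \left(1 + 306 \left(-2\right) \left(-13\right) 0\right) + \left(974 - -173105\right)} = \sqrt{\left(16 - 18240\right) \left(1 + 306 \cdot 26 \cdot 0\right) + \left(974 + 173105\right)} = \sqrt{- 18224 \left(1 + 306 \cdot 0\right) + 174079} = \sqrt{- 18224 \left(1 + 0\right) + 174079} = \sqrt{\left(-18224\right) 1 + 174079} = \sqrt{-18224 + 174079} = \sqrt{155855}$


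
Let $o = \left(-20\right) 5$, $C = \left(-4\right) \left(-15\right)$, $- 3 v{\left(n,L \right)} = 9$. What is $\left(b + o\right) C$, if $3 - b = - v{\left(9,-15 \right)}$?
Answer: $-6000$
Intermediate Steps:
$v{\left(n,L \right)} = -3$ ($v{\left(n,L \right)} = \left(- \frac{1}{3}\right) 9 = -3$)
$C = 60$
$b = 0$ ($b = 3 - \left(-1\right) \left(-3\right) = 3 - 3 = 0$)
$o = -100$
$\left(b + o\right) C = \left(0 - 100\right) 60 = \left(-100\right) 60 = -6000$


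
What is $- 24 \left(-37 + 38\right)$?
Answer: $-24$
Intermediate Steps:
$- 24 \left(-37 + 38\right) = \left(-24\right) 1 = -24$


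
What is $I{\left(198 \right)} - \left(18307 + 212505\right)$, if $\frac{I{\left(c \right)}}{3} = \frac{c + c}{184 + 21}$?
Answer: $- \frac{47315272}{205} \approx -2.3081 \cdot 10^{5}$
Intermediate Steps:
$I{\left(c \right)} = \frac{6 c}{205}$ ($I{\left(c \right)} = 3 \frac{c + c}{184 + 21} = 3 \frac{2 c}{205} = \frac{6 c}{205}$)
$I{\left(198 \right)} - \left(18307 + 212505\right) = \frac{6}{205} \cdot 198 - \left(18307 + 212505\right) = \frac{1188}{205} - 230812 = - \frac{47315272}{205}$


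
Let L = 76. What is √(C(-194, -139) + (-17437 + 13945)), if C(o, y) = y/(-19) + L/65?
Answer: I*√5313144135/1235 ≈ 59.021*I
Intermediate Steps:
C(o, y) = 76/65 - y/19 (C(o, y) = y/(-19) + 76/65 = y*(-1/19) + 76*(1/65) = -y/19 + 76/65 = 76/65 - y/19)
√(C(-194, -139) + (-17437 + 13945)) = √((76/65 - 1/19*(-139)) + (-17437 + 13945)) = √((76/65 + 139/19) - 3492) = √(10479/1235 - 3492) = √(-4302141/1235) = I*√5313144135/1235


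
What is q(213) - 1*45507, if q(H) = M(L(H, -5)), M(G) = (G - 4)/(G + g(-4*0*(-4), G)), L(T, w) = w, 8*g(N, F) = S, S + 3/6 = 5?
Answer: -3230853/71 ≈ -45505.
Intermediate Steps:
S = 9/2 (S = -1/2 + 5 = 9/2 ≈ 4.5000)
g(N, F) = 9/16 (g(N, F) = (1/8)*(9/2) = 9/16)
M(G) = (-4 + G)/(9/16 + G) (M(G) = (G - 4)/(G + 9/16) = (-4 + G)/(9/16 + G))
q(H) = 144/71 (q(H) = 16*(-4 - 5)/(9 + 16*(-5)) = 16*(-9)/(9 - 80) = 16*(-9)/(-71) = 16*(-1/71)*(-9) = 144/71)
q(213) - 1*45507 = 144/71 - 1*45507 = 144/71 - 45507 = -3230853/71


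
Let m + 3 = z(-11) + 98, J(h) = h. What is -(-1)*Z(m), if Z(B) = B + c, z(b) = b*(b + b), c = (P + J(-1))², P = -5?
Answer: 373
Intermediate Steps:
c = 36 (c = (-5 - 1)² = (-6)² = 36)
z(b) = 2*b² (z(b) = b*(2*b) = 2*b²)
m = 337 (m = -3 + (2*(-11)² + 98) = -3 + (2*121 + 98) = -3 + (242 + 98) = -3 + 340 = 337)
Z(B) = 36 + B (Z(B) = B + 36 = 36 + B)
-(-1)*Z(m) = -(-1)*(36 + 337) = -(-1)*373 = -1*(-373) = 373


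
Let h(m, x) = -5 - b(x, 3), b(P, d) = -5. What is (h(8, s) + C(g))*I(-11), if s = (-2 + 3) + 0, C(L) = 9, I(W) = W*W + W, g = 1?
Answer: 990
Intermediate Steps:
I(W) = W + W² (I(W) = W² + W = W + W²)
s = 1 (s = 1 + 0 = 1)
h(m, x) = 0 (h(m, x) = -5 - 1*(-5) = -5 + 5 = 0)
(h(8, s) + C(g))*I(-11) = (0 + 9)*(-11*(1 - 11)) = 9*(-11*(-10)) = 9*110 = 990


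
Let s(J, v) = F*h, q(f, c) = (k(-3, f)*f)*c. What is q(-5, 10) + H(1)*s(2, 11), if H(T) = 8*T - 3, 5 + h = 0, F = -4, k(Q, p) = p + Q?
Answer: 500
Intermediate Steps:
k(Q, p) = Q + p
q(f, c) = c*f*(-3 + f) (q(f, c) = ((-3 + f)*f)*c = (f*(-3 + f))*c = c*f*(-3 + f))
h = -5 (h = -5 + 0 = -5)
s(J, v) = 20 (s(J, v) = -4*(-5) = 20)
H(T) = -3 + 8*T
q(-5, 10) + H(1)*s(2, 11) = 10*(-5)*(-3 - 5) + (-3 + 8*1)*20 = 10*(-5)*(-8) + (-3 + 8)*20 = 400 + 5*20 = 400 + 100 = 500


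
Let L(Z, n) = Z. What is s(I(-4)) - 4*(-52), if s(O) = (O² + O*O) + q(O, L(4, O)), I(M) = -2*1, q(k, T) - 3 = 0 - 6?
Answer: 213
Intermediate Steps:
q(k, T) = -3 (q(k, T) = 3 + (0 - 6) = 3 - 6 = -3)
I(M) = -2
s(O) = -3 + 2*O² (s(O) = (O² + O*O) - 3 = (O² + O²) - 3 = 2*O² - 3 = -3 + 2*O²)
s(I(-4)) - 4*(-52) = (-3 + 2*(-2)²) - 4*(-52) = (-3 + 2*4) + 208 = (-3 + 8) + 208 = 5 + 208 = 213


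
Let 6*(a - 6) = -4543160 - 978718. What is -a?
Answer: 920307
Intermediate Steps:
a = -920307 (a = 6 + (-4543160 - 978718)/6 = 6 + (⅙)*(-5521878) = 6 - 920313 = -920307)
-a = -1*(-920307) = 920307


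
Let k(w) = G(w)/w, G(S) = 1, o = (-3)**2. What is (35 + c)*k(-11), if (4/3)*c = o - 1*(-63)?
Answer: -89/11 ≈ -8.0909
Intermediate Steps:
o = 9
c = 54 (c = 3*(9 - 1*(-63))/4 = 3*(9 + 63)/4 = (3/4)*72 = 54)
k(w) = 1/w
(35 + c)*k(-11) = (35 + 54)/(-11) = 89*(-1/11) = -89/11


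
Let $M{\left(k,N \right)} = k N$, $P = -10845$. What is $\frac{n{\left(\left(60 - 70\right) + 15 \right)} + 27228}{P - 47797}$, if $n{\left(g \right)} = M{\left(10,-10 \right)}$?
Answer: $- \frac{13564}{29321} \approx -0.4626$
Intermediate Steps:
$M{\left(k,N \right)} = N k$
$n{\left(g \right)} = -100$ ($n{\left(g \right)} = \left(-10\right) 10 = -100$)
$\frac{n{\left(\left(60 - 70\right) + 15 \right)} + 27228}{P - 47797} = \frac{-100 + 27228}{-10845 - 47797} = \frac{27128}{-58642} = 27128 \left(- \frac{1}{58642}\right) = - \frac{13564}{29321}$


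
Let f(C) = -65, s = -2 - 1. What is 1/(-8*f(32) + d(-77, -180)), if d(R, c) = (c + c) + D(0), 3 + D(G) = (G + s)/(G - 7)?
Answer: 7/1102 ≈ 0.0063521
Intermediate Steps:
s = -3
D(G) = -3 + (-3 + G)/(-7 + G) (D(G) = -3 + (G - 3)/(G - 7) = -3 + (-3 + G)/(-7 + G))
d(R, c) = -18/7 + 2*c (d(R, c) = (c + c) + 2*(9 - 1*0)/(-7 + 0) = 2*c + 2*(9 + 0)/(-7) = 2*c + 2*(-⅐)*9 = 2*c - 18/7 = -18/7 + 2*c)
1/(-8*f(32) + d(-77, -180)) = 1/(-8*(-65) + (-18/7 + 2*(-180))) = 1/(520 + (-18/7 - 360)) = 1/(520 - 2538/7) = 1/(1102/7) = 7/1102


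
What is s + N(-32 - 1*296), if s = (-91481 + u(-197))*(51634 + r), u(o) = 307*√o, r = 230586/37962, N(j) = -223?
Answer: -29889291136190/6327 + 100305111943*I*√197/6327 ≈ -4.7241e+9 + 2.2251e+8*I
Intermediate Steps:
r = 38431/6327 (r = 230586*(1/37962) = 38431/6327 ≈ 6.0741)
s = -29889289725269/6327 + 100305111943*I*√197/6327 (s = (-91481 + 307*√(-197))*(51634 + 38431/6327) = (-91481 + 307*(I*√197))*(326726749/6327) = (-91481 + 307*I*√197)*(326726749/6327) = -29889289725269/6327 + 100305111943*I*√197/6327 ≈ -4.7241e+9 + 2.2251e+8*I)
s + N(-32 - 1*296) = (-29889289725269/6327 + 100305111943*I*√197/6327) - 223 = -29889291136190/6327 + 100305111943*I*√197/6327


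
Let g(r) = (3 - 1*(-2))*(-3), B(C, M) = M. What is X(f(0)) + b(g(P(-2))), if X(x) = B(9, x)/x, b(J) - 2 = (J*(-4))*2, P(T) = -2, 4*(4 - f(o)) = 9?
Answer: 123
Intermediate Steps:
f(o) = 7/4 (f(o) = 4 - ¼*9 = 4 - 9/4 = 7/4)
g(r) = -15 (g(r) = (3 + 2)*(-3) = 5*(-3) = -15)
b(J) = 2 - 8*J (b(J) = 2 + (J*(-4))*2 = 2 - 4*J*2 = 2 - 8*J)
X(x) = 1 (X(x) = x/x = 1)
X(f(0)) + b(g(P(-2))) = 1 + (2 - 8*(-15)) = 1 + (2 + 120) = 1 + 122 = 123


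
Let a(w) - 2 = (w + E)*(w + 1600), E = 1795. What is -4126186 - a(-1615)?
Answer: -4123488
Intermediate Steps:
a(w) = 2 + (1600 + w)*(1795 + w) (a(w) = 2 + (w + 1795)*(w + 1600) = 2 + (1795 + w)*(1600 + w) = 2 + (1600 + w)*(1795 + w))
-4126186 - a(-1615) = -4126186 - (2872002 + (-1615)² + 3395*(-1615)) = -4126186 - (2872002 + 2608225 - 5482925) = -4126186 - 1*(-2698) = -4126186 + 2698 = -4123488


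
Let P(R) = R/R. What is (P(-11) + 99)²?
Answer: 10000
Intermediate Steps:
P(R) = 1
(P(-11) + 99)² = (1 + 99)² = 100² = 10000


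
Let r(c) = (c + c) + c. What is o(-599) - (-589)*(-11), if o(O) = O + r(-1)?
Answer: -7081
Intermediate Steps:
r(c) = 3*c (r(c) = 2*c + c = 3*c)
o(O) = -3 + O (o(O) = O + 3*(-1) = O - 3 = -3 + O)
o(-599) - (-589)*(-11) = (-3 - 599) - (-589)*(-11) = -602 - 1*6479 = -602 - 6479 = -7081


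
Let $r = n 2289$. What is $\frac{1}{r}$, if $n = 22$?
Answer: $\frac{1}{50358} \approx 1.9858 \cdot 10^{-5}$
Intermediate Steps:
$r = 50358$ ($r = 22 \cdot 2289 = 50358$)
$\frac{1}{r} = \frac{1}{50358}$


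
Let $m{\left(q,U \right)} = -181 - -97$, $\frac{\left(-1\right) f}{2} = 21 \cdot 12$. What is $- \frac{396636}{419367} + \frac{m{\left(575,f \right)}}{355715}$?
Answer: $- \frac{47041533856}{49725044135} \approx -0.94603$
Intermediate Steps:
$f = -504$ ($f = - 2 \cdot 21 \cdot 12 = \left(-2\right) 252 = -504$)
$m{\left(q,U \right)} = -84$ ($m{\left(q,U \right)} = -181 + 97 = -84$)
$- \frac{396636}{419367} + \frac{m{\left(575,f \right)}}{355715} = - \frac{396636}{419367} - \frac{84}{355715} = \left(-396636\right) \frac{1}{419367} - \frac{84}{355715} = - \frac{132212}{139789} - \frac{84}{355715} = - \frac{47041533856}{49725044135}$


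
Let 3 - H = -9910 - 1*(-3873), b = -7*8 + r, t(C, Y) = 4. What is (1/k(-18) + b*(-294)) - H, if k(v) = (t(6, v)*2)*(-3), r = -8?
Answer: 306623/24 ≈ 12776.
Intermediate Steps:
k(v) = -24 (k(v) = (4*2)*(-3) = 8*(-3) = -24)
b = -64 (b = -7*8 - 8 = -56 - 8 = -64)
H = 6040 (H = 3 - (-9910 - 1*(-3873)) = 3 - (-9910 + 3873) = 3 - 1*(-6037) = 3 + 6037 = 6040)
(1/k(-18) + b*(-294)) - H = (1/(-24) - 64*(-294)) - 1*6040 = (-1/24 + 18816) - 6040 = 451583/24 - 6040 = 306623/24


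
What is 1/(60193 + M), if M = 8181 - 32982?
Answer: 1/35392 ≈ 2.8255e-5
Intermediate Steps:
M = -24801
1/(60193 + M) = 1/(60193 - 24801) = 1/35392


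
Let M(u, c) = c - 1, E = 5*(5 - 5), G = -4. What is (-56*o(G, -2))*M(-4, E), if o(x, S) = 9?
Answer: 504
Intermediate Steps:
E = 0 (E = 5*0 = 0)
M(u, c) = -1 + c
(-56*o(G, -2))*M(-4, E) = (-56*9)*(-1 + 0) = -504*(-1) = 504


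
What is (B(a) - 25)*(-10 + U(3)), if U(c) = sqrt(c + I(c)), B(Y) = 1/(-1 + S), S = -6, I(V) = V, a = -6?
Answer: 1760/7 - 176*sqrt(6)/7 ≈ 189.84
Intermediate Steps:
B(Y) = -1/7 (B(Y) = 1/(-1 - 6) = 1/(-7) = -1/7)
U(c) = sqrt(2)*sqrt(c) (U(c) = sqrt(c + c) = sqrt(2*c) = sqrt(2)*sqrt(c))
(B(a) - 25)*(-10 + U(3)) = (-1/7 - 25)*(-10 + sqrt(2)*sqrt(3)) = -176*(-10 + sqrt(6))/7 = 1760/7 - 176*sqrt(6)/7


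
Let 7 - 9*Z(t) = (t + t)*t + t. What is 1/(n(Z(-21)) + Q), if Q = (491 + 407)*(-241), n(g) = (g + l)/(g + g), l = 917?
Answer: -244/52807049 ≈ -4.6206e-6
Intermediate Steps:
Z(t) = 7/9 - 2*t²/9 - t/9 (Z(t) = 7/9 - ((t + t)*t + t)/9 = 7/9 - ((2*t)*t + t)/9 = 7/9 - (2*t² + t)/9 = 7/9 - (t + 2*t²)/9 = 7/9 + (-2*t²/9 - t/9) = 7/9 - 2*t²/9 - t/9)
n(g) = (917 + g)/(2*g) (n(g) = (g + 917)/(g + g) = (917 + g)/((2*g)) = (917 + g)*(1/(2*g)) = (917 + g)/(2*g))
Q = -216418 (Q = 898*(-241) = -216418)
1/(n(Z(-21)) + Q) = 1/((917 + (7/9 - 2/9*(-21)² - ⅑*(-21)))/(2*(7/9 - 2/9*(-21)² - ⅑*(-21))) - 216418) = 1/((917 + (7/9 - 2/9*441 + 7/3))/(2*(7/9 - 2/9*441 + 7/3)) - 216418) = 1/((917 + (7/9 - 98 + 7/3))/(2*(7/9 - 98 + 7/3)) - 216418) = 1/((917 - 854/9)/(2*(-854/9)) - 216418) = 1/((½)*(-9/854)*(7399/9) - 216418) = 1/(-1057/244 - 216418) = 1/(-52807049/244) = -244/52807049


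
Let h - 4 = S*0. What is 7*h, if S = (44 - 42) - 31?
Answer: 28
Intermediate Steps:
S = -29 (S = 2 - 31 = -29)
h = 4 (h = 4 - 29*0 = 4 + 0 = 4)
7*h = 7*4 = 28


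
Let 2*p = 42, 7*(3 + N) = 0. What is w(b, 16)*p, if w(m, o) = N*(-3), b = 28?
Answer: 189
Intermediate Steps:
N = -3 (N = -3 + (1/7)*0 = -3 + 0 = -3)
p = 21 (p = (1/2)*42 = 21)
w(m, o) = 9 (w(m, o) = -3*(-3) = 9)
w(b, 16)*p = 9*21 = 189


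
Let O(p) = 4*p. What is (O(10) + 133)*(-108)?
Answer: -18684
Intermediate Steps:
(O(10) + 133)*(-108) = (4*10 + 133)*(-108) = (40 + 133)*(-108) = 173*(-108) = -18684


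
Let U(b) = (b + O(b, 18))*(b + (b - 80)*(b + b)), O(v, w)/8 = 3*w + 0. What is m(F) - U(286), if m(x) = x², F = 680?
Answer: -84346324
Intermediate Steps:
O(v, w) = 24*w (O(v, w) = 8*(3*w + 0) = 8*(3*w) = 24*w)
U(b) = (432 + b)*(b + 2*b*(-80 + b)) (U(b) = (b + 24*18)*(b + (b - 80)*(b + b)) = (b + 432)*(b + (-80 + b)*(2*b)) = (432 + b)*(b + 2*b*(-80 + b)))
m(F) - U(286) = 680² - 286*(-68688 + 2*286² + 705*286) = 462400 - 286*(-68688 + 2*81796 + 201630) = 462400 - 286*(-68688 + 163592 + 201630) = 462400 - 286*296534 = 462400 - 1*84808724 = 462400 - 84808724 = -84346324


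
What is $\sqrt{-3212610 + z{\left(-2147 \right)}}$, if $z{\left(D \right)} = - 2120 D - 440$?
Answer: $\sqrt{1338590} \approx 1157.0$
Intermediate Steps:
$z{\left(D \right)} = -440 - 2120 D$
$\sqrt{-3212610 + z{\left(-2147 \right)}} = \sqrt{-3212610 - -4551200} = \sqrt{-3212610 + \left(-440 + 4551640\right)} = \sqrt{-3212610 + 4551200} = \sqrt{1338590}$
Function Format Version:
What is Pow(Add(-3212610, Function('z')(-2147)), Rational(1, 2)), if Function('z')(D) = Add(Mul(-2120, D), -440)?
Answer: Pow(1338590, Rational(1, 2)) ≈ 1157.0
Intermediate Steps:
Function('z')(D) = Add(-440, Mul(-2120, D))
Pow(Add(-3212610, Function('z')(-2147)), Rational(1, 2)) = Pow(Add(-3212610, Add(-440, Mul(-2120, -2147))), Rational(1, 2)) = Pow(Add(-3212610, Add(-440, 4551640)), Rational(1, 2)) = Pow(Add(-3212610, 4551200), Rational(1, 2)) = Pow(1338590, Rational(1, 2))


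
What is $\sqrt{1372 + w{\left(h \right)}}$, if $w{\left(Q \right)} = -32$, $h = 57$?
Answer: $2 \sqrt{335} \approx 36.606$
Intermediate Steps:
$\sqrt{1372 + w{\left(h \right)}} = \sqrt{1372 - 32} = \sqrt{1340} = 2 \sqrt{335}$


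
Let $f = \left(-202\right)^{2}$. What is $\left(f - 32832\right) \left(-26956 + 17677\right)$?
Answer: $-73972188$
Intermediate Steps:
$f = 40804$
$\left(f - 32832\right) \left(-26956 + 17677\right) = \left(40804 - 32832\right) \left(-26956 + 17677\right) = 7972 \left(-9279\right) = -73972188$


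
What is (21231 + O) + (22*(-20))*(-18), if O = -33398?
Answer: -4247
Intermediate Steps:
(21231 + O) + (22*(-20))*(-18) = (21231 - 33398) + (22*(-20))*(-18) = -12167 - 440*(-18) = -12167 + 7920 = -4247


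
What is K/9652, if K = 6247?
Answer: 6247/9652 ≈ 0.64722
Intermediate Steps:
K/9652 = 6247/9652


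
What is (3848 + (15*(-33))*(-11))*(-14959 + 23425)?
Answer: 78674538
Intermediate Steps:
(3848 + (15*(-33))*(-11))*(-14959 + 23425) = (3848 - 495*(-11))*8466 = (3848 + 5445)*8466 = 9293*8466 = 78674538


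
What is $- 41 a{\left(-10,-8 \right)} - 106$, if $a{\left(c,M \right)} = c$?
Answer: $304$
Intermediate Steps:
$- 41 a{\left(-10,-8 \right)} - 106 = \left(-41\right) \left(-10\right) - 106 = 410 - 106 = 304$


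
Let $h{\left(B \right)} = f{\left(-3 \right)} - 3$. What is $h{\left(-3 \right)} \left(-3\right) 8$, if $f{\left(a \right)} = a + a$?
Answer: $216$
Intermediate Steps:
$f{\left(a \right)} = 2 a$
$h{\left(B \right)} = -9$ ($h{\left(B \right)} = 2 \left(-3\right) - 3 = -6 - 3 = -9$)
$h{\left(-3 \right)} \left(-3\right) 8 = \left(-9\right) \left(-3\right) 8 = 27 \cdot 8 = 216$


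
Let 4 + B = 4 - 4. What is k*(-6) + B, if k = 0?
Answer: -4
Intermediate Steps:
B = -4 (B = -4 + (4 - 4) = -4 + 0 = -4)
k*(-6) + B = 0*(-6) - 4 = 0 - 4 = -4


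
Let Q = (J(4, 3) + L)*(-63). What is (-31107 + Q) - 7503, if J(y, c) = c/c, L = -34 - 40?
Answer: -34011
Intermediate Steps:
L = -74
J(y, c) = 1
Q = 4599 (Q = (1 - 74)*(-63) = -73*(-63) = 4599)
(-31107 + Q) - 7503 = (-31107 + 4599) - 7503 = -26508 - 7503 = -34011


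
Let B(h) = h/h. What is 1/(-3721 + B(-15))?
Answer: -1/3720 ≈ -0.00026882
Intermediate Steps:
B(h) = 1
1/(-3721 + B(-15)) = 1/(-3721 + 1) = 1/(-3720) = -1/3720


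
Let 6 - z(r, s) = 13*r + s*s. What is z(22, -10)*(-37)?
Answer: 14060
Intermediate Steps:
z(r, s) = 6 - s² - 13*r (z(r, s) = 6 - (13*r + s*s) = 6 - (13*r + s²) = 6 - (s² + 13*r) = 6 + (-s² - 13*r) = 6 - s² - 13*r)
z(22, -10)*(-37) = (6 - 1*(-10)² - 13*22)*(-37) = (6 - 1*100 - 286)*(-37) = (6 - 100 - 286)*(-37) = -380*(-37) = 14060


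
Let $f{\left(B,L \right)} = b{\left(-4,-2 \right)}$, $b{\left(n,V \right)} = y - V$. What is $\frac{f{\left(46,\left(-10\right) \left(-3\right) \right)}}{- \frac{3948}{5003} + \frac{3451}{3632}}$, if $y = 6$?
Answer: $\frac{145367168}{2926217} \approx 49.677$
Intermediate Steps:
$b{\left(n,V \right)} = 6 - V$
$f{\left(B,L \right)} = 8$ ($f{\left(B,L \right)} = 6 - -2 = 6 + 2 = 8$)
$\frac{f{\left(46,\left(-10\right) \left(-3\right) \right)}}{- \frac{3948}{5003} + \frac{3451}{3632}} = \frac{8}{- \frac{3948}{5003} + \frac{3451}{3632}} = \frac{8}{\frac{2926217}{18170896}} = 8 \cdot \frac{18170896}{2926217} = \frac{145367168}{2926217}$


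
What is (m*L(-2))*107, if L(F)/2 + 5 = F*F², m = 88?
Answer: -244816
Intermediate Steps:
L(F) = -10 + 2*F³ (L(F) = -10 + 2*(F*F²) = -10 + 2*F³)
(m*L(-2))*107 = (88*(-10 + 2*(-2)³))*107 = (88*(-10 + 2*(-8)))*107 = (88*(-10 - 16))*107 = (88*(-26))*107 = -2288*107 = -244816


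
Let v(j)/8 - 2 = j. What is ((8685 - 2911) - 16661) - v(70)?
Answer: -11463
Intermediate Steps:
v(j) = 16 + 8*j
((8685 - 2911) - 16661) - v(70) = ((8685 - 2911) - 16661) - (16 + 8*70) = (5774 - 16661) - (16 + 560) = -10887 - 1*576 = -10887 - 576 = -11463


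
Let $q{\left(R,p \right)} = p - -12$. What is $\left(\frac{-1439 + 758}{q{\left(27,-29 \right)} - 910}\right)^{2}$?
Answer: $\frac{51529}{95481} \approx 0.53968$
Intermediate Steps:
$q{\left(R,p \right)} = 12 + p$ ($q{\left(R,p \right)} = p + 12 = 12 + p$)
$\left(\frac{-1439 + 758}{q{\left(27,-29 \right)} - 910}\right)^{2} = \left(\frac{-1439 + 758}{\left(12 - 29\right) - 910}\right)^{2} = \left(- \frac{681}{-17 - 910}\right)^{2} = \left(- \frac{681}{-927}\right)^{2} = \left(\left(-681\right) \left(- \frac{1}{927}\right)\right)^{2} = \left(\frac{227}{309}\right)^{2} = \frac{51529}{95481}$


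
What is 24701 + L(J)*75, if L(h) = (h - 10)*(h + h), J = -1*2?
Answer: 28301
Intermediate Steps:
J = -2
L(h) = 2*h*(-10 + h) (L(h) = (-10 + h)*(2*h) = 2*h*(-10 + h))
24701 + L(J)*75 = 24701 + (2*(-2)*(-10 - 2))*75 = 24701 + (2*(-2)*(-12))*75 = 24701 + 48*75 = 24701 + 3600 = 28301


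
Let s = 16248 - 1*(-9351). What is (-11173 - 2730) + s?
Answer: 11696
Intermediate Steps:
s = 25599 (s = 16248 + 9351 = 25599)
(-11173 - 2730) + s = (-11173 - 2730) + 25599 = -13903 + 25599 = 11696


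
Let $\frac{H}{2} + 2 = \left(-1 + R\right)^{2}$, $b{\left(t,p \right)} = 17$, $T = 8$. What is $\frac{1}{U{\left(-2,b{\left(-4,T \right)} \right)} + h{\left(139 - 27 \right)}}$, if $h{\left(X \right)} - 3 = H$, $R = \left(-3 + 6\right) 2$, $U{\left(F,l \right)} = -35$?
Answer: $\frac{1}{14} \approx 0.071429$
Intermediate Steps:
$R = 6$ ($R = 3 \cdot 2 = 6$)
$H = 46$ ($H = -4 + 2 \left(-1 + 6\right)^{2} = -4 + 2 \cdot 5^{2} = -4 + 2 \cdot 25 = -4 + 50 = 46$)
$h{\left(X \right)} = 49$ ($h{\left(X \right)} = 3 + 46 = 49$)
$\frac{1}{U{\left(-2,b{\left(-4,T \right)} \right)} + h{\left(139 - 27 \right)}} = \frac{1}{-35 + 49} = \frac{1}{14}$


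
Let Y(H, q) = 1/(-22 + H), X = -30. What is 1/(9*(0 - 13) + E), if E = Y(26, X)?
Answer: -4/467 ≈ -0.0085653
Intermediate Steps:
E = ¼ (E = 1/(-22 + 26) = 1/4 = ¼ ≈ 0.25000)
1/(9*(0 - 13) + E) = 1/(9*(0 - 13) + ¼) = 1/(9*(-13) + ¼) = 1/(-117 + ¼) = 1/(-467/4) = -4/467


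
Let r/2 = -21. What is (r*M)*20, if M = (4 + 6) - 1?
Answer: -7560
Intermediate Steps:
r = -42 (r = 2*(-21) = -42)
M = 9 (M = 10 - 1 = 9)
(r*M)*20 = -42*9*20 = -378*20 = -7560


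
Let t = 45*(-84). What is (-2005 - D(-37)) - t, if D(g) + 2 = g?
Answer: 1814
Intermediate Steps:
D(g) = -2 + g
t = -3780
(-2005 - D(-37)) - t = (-2005 - (-2 - 37)) - 1*(-3780) = (-2005 - 1*(-39)) + 3780 = (-2005 + 39) + 3780 = -1966 + 3780 = 1814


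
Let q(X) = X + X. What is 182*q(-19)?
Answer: -6916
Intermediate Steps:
q(X) = 2*X
182*q(-19) = 182*(2*(-19)) = 182*(-38) = -6916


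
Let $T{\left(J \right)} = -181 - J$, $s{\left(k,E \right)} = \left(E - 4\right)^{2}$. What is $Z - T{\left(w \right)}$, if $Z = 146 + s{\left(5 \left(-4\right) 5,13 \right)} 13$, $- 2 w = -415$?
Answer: $\frac{3175}{2} \approx 1587.5$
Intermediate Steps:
$w = \frac{415}{2}$ ($w = \left(- \frac{1}{2}\right) \left(-415\right) = \frac{415}{2} \approx 207.5$)
$s{\left(k,E \right)} = \left(-4 + E\right)^{2}$
$Z = 1199$ ($Z = 146 + \left(-4 + 13\right)^{2} \cdot 13 = 146 + 9^{2} \cdot 13 = 146 + 81 \cdot 13 = 146 + 1053 = 1199$)
$Z - T{\left(w \right)} = 1199 - \left(-181 - \frac{415}{2}\right) = 1199 - - \frac{777}{2} = 1199 + \frac{777}{2} = \frac{3175}{2}$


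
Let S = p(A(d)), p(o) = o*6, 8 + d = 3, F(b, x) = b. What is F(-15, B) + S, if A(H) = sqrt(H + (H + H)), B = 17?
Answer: -15 + 6*I*sqrt(15) ≈ -15.0 + 23.238*I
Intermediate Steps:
d = -5 (d = -8 + 3 = -5)
A(H) = sqrt(3)*sqrt(H) (A(H) = sqrt(H + 2*H) = sqrt(3*H) = sqrt(3)*sqrt(H))
p(o) = 6*o
S = 6*I*sqrt(15) (S = 6*(sqrt(3)*sqrt(-5)) = 6*(sqrt(3)*(I*sqrt(5))) = 6*(I*sqrt(15)) = 6*I*sqrt(15) ≈ 23.238*I)
F(-15, B) + S = -15 + 6*I*sqrt(15)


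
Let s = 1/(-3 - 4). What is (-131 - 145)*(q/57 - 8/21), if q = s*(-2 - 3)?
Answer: 1932/19 ≈ 101.68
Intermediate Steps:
s = -⅐ (s = 1/(-7) = -⅐ ≈ -0.14286)
q = 5/7 (q = -(-2 - 3)/7 = -⅐*(-5) = 5/7 ≈ 0.71429)
(-131 - 145)*(q/57 - 8/21) = (-131 - 145)*((5/7)/57 - 8/21) = -276*((5/7)*(1/57) - 8*1/21) = -276*(5/399 - 8/21) = -276*(-7/19) = 1932/19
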